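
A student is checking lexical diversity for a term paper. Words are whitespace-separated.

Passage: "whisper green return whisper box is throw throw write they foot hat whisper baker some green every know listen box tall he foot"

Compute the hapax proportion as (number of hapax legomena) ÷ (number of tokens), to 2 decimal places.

Frequencies: whisper:3, green:2, box:2, throw:2, foot:2, return:1, is:1, write:1, they:1, hat:1, baker:1, some:1, every:1, know:1, listen:1, tall:1, he:1
Hapax count = 12; token count = 23.
Ratio = 12 / 23 = 0.52

0.52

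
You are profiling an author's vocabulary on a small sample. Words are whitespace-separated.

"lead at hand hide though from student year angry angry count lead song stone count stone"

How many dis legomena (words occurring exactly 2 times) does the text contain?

Frequencies: lead:2, angry:2, count:2, stone:2, at:1, hand:1, hide:1, though:1, from:1, student:1, year:1, song:1
Words with frequency 2: angry, count, lead, stone

4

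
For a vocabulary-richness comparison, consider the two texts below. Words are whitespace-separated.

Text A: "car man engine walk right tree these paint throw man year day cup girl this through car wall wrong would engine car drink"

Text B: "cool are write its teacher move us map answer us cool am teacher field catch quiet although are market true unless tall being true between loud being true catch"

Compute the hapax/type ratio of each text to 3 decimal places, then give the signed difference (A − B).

0.175

A: hapax=16, V=19, ratio=0.842
B: hapax=14, V=21, ratio=0.667
Difference = 0.842 − 0.667 = 0.175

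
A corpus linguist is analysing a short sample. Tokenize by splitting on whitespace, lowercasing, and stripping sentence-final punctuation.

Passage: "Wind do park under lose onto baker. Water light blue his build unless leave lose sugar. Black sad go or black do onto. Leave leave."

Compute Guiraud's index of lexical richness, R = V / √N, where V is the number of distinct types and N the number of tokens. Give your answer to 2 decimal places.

N = 25, V = 19.
√N = 5.000000
R = 19 / 5.000000 = 3.80

3.80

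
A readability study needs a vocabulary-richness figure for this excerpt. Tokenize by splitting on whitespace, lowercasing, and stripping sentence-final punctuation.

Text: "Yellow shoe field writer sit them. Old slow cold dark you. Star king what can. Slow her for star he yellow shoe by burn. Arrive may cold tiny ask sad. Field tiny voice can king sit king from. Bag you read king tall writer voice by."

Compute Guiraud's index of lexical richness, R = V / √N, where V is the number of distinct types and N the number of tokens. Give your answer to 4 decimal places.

N = 46, V = 30.
√N = 6.782330
R = 30 / 6.782330 = 4.4233

4.4233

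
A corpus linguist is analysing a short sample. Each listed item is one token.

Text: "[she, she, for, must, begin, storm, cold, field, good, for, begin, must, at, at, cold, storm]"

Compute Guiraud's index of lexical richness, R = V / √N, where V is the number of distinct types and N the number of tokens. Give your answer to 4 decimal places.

N = 16, V = 9.
√N = 4.000000
R = 9 / 4.000000 = 2.2500

2.2500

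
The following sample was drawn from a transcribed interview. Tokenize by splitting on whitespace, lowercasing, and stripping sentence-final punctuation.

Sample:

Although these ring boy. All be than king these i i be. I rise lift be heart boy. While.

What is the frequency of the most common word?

3

Frequencies: be:3, i:3, these:2, boy:2, although:1, ring:1, all:1, than:1, king:1, rise:1, lift:1, heart:1, while:1
Most common: 'be' with frequency 3.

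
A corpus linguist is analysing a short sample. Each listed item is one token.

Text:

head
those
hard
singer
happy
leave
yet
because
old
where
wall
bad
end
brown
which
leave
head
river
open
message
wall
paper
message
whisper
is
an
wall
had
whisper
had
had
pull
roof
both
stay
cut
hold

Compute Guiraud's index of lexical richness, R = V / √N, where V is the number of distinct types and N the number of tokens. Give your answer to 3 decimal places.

N = 37, V = 29.
√N = 6.082763
R = 29 / 6.082763 = 4.768

4.768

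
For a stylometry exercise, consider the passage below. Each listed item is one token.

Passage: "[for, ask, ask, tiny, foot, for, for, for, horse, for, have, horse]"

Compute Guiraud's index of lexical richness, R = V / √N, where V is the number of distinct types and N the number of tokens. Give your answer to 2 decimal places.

N = 12, V = 6.
√N = 3.464102
R = 6 / 3.464102 = 1.73

1.73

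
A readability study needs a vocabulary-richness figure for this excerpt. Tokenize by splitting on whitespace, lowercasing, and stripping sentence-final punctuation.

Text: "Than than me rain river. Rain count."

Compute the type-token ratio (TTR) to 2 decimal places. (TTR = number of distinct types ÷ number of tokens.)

0.71

N = 7 tokens, V = 5 types.
TTR = V / N = 5 / 7 = 0.71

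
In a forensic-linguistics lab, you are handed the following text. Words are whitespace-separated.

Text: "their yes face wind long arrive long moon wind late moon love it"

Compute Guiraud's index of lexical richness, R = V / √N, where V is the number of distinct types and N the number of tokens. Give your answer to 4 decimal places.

2.7735

N = 13, V = 10.
√N = 3.605551
R = 10 / 3.605551 = 2.7735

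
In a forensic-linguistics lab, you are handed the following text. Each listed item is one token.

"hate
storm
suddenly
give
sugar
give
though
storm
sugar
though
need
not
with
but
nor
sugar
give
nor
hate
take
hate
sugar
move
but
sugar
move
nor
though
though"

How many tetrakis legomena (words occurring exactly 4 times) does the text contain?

Frequencies: sugar:5, though:4, hate:3, give:3, nor:3, storm:2, but:2, move:2, suddenly:1, need:1, not:1, with:1, take:1
Words with frequency 4: though

1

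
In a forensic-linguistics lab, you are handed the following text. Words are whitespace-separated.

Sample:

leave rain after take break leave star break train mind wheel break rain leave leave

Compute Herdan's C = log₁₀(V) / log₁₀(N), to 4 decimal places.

N = 15, V = 9.
log₁₀(V) = 0.954243, log₁₀(N) = 1.176091
C = 0.954243 / 1.176091 = 0.8114

0.8114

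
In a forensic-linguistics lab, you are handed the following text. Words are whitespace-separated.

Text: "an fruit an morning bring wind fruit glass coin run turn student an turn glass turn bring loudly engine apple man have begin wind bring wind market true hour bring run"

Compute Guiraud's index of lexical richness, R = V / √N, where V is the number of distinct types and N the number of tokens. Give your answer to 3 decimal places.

N = 31, V = 19.
√N = 5.567764
R = 19 / 5.567764 = 3.413

3.413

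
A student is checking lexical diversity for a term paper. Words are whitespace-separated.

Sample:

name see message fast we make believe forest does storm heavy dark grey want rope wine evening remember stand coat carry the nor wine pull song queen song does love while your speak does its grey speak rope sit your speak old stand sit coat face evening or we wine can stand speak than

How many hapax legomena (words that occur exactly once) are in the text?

Frequencies: speak:4, does:3, wine:3, stand:3, we:2, grey:2, rope:2, evening:2, coat:2, song:2, your:2, sit:2, name:1, see:1, message:1, fast:1, make:1, believe:1, forest:1, storm:1, … (17 more, each freq 1)
Hapax (freq=1): believe, can, carry, dark, face, fast, forest, heavy, its, love, make, message, name, nor, old, or, pull, queen, remember, see, storm, than, the, want, while

25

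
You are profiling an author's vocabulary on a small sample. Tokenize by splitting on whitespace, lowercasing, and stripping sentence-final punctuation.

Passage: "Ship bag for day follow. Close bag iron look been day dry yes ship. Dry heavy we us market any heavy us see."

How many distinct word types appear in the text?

Distinct types: {any, bag, been, close, day, dry, follow, for, heavy, iron, look, market, see, ship, us, we, yes}
V = 17

17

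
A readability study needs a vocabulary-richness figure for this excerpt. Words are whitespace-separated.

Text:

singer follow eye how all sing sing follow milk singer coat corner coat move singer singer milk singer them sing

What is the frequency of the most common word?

Frequencies: singer:5, sing:3, follow:2, milk:2, coat:2, eye:1, how:1, all:1, corner:1, move:1, them:1
Most common: 'singer' with frequency 5.

5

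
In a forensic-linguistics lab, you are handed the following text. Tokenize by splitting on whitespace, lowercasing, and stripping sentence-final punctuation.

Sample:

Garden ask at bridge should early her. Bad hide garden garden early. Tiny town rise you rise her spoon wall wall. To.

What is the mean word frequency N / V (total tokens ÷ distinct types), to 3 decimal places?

1.375

N = 22 tokens, V = 16 types.
Mean frequency = N / V = 22 / 16 = 1.375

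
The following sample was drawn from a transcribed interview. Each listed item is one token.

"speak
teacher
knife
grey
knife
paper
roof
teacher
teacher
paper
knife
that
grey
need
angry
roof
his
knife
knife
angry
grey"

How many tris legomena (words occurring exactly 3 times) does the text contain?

2

Frequencies: knife:5, teacher:3, grey:3, paper:2, roof:2, angry:2, speak:1, that:1, need:1, his:1
Words with frequency 3: grey, teacher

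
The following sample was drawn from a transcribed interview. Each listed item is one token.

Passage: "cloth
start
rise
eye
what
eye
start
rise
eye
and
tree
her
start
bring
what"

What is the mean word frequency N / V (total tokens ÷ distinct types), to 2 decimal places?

1.67

N = 15 tokens, V = 9 types.
Mean frequency = N / V = 15 / 9 = 1.67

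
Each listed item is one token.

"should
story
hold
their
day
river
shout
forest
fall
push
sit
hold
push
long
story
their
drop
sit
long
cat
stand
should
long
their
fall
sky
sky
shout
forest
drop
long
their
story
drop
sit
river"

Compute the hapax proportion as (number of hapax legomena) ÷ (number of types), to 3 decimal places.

Frequencies: their:4, long:4, story:3, sit:3, drop:3, should:2, hold:2, river:2, shout:2, forest:2, fall:2, push:2, sky:2, day:1, cat:1, stand:1
Hapax count = 3; type count = 16.
Ratio = 3 / 16 = 0.188

0.188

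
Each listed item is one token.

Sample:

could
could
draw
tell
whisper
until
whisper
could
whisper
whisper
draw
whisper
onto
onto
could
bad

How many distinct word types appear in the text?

7

Distinct types: {bad, could, draw, onto, tell, until, whisper}
V = 7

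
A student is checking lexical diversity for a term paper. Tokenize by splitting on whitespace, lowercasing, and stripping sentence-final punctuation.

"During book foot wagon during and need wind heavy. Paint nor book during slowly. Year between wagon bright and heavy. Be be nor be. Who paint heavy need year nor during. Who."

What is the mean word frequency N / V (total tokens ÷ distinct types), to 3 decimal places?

2.000

N = 32 tokens, V = 16 types.
Mean frequency = N / V = 32 / 16 = 2.000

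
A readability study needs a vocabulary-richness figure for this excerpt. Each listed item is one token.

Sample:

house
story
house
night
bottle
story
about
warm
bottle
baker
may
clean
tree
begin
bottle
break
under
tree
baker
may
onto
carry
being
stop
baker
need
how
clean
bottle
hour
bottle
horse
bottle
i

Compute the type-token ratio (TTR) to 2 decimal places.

0.65

N = 34 tokens, V = 22 types.
TTR = V / N = 22 / 34 = 0.65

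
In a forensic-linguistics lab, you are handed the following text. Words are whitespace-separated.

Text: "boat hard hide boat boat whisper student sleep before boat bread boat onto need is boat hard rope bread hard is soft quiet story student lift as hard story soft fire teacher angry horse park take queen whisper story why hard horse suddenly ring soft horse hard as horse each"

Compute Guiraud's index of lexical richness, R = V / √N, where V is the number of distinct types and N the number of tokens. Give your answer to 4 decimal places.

3.9598

N = 50, V = 28.
√N = 7.071068
R = 28 / 7.071068 = 3.9598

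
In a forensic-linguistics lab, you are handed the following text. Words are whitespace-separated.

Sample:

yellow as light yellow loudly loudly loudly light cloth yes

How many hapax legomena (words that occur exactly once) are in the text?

3

Frequencies: loudly:3, yellow:2, light:2, as:1, cloth:1, yes:1
Hapax (freq=1): as, cloth, yes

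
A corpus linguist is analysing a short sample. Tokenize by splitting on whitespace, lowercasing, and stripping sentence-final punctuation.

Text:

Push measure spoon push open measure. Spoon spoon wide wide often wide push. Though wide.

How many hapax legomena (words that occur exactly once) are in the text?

3

Frequencies: wide:4, push:3, spoon:3, measure:2, open:1, often:1, though:1
Hapax (freq=1): often, open, though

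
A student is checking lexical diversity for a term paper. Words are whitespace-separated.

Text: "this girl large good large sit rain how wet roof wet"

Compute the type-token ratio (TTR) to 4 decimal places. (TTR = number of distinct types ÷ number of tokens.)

0.8182

N = 11 tokens, V = 9 types.
TTR = V / N = 9 / 11 = 0.8182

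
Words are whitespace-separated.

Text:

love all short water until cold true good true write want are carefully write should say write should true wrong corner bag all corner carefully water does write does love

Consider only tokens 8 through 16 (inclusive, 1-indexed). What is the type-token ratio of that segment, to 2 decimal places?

0.89

Segment tokens 8–16: good, true, write, want, are, carefully, write, should, say
Segment N = 9, segment V = 8.
TTR = 8 / 9 = 0.89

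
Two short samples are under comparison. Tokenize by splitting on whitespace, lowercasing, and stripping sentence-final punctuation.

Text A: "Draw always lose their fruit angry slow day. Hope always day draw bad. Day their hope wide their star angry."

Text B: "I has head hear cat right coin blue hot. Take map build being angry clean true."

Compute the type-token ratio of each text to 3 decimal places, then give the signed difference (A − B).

-0.400

TTR(A) = 12/20 = 0.600
TTR(B) = 16/16 = 1.000
Difference = 0.600 − 1.000 = -0.400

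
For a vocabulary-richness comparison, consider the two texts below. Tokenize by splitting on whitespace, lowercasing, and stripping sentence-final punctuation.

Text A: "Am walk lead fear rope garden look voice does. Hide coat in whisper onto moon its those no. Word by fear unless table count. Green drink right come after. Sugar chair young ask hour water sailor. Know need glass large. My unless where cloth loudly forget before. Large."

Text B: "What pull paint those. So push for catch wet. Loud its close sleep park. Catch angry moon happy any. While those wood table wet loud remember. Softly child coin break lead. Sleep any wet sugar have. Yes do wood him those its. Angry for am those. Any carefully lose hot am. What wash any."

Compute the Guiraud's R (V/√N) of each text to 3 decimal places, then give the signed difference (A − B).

A: V=45, N=48, R=6.495
B: V=37, N=54, R=5.035
Difference = 6.495 − 5.035 = 1.460

1.460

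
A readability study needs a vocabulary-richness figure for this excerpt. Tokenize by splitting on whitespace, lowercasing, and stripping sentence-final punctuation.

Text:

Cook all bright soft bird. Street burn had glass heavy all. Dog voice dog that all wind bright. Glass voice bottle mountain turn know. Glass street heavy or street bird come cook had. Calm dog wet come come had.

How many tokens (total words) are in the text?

Tokens: cook, all, bright, soft, bird, street, burn, had, glass, heavy, all, dog, voice, dog, that, all, wind, bright, glass, voice, bottle, mountain, turn, know, glass, street, heavy, or, street, bird, come, cook, had, calm, dog, wet, come, come, had
N = 39

39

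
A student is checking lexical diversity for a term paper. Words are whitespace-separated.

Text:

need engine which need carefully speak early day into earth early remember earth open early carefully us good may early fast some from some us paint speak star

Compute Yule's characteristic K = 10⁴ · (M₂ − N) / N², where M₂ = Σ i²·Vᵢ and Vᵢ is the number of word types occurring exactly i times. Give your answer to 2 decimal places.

306.12

Frequencies: early:4, need:2, carefully:2, speak:2, earth:2, us:2, some:2, engine:1, which:1, day:1, into:1, remember:1, open:1, good:1, may:1, fast:1, from:1, paint:1, star:1
N = 28. Frequency spectrum: V_1=12, V_2=6, V_4=1
M₂ = 1²·12 + 2²·6 + 4²·1 = 52
K = 10000 × (52 − 28) / 28² = 306.12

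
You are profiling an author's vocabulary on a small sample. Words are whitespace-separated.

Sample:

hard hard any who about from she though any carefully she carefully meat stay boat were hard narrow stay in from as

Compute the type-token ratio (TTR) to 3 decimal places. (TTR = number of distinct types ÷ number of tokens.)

0.682

N = 22 tokens, V = 15 types.
TTR = V / N = 15 / 22 = 0.682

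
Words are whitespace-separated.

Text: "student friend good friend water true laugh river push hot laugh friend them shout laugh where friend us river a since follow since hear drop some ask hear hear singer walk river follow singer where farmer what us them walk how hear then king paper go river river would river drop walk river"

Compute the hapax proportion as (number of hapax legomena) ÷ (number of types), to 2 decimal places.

0.60

Frequencies: river:7, friend:4, hear:4, laugh:3, walk:3, them:2, where:2, us:2, since:2, follow:2, drop:2, singer:2, student:1, good:1, water:1, true:1, push:1, hot:1, shout:1, a:1, … (10 more, each freq 1)
Hapax count = 18; type count = 30.
Ratio = 18 / 30 = 0.60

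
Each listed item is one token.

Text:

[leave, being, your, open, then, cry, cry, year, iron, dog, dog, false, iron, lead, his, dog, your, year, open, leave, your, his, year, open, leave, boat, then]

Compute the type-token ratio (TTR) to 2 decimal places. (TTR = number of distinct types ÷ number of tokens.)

0.48

N = 27 tokens, V = 13 types.
TTR = V / N = 13 / 27 = 0.48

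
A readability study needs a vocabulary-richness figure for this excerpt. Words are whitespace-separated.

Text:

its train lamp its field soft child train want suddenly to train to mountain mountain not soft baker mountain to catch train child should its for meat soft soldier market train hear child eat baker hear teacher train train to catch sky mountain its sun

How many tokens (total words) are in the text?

45

Tokens: its, train, lamp, its, field, soft, child, train, want, suddenly, to, train, to, mountain, mountain, not, soft, baker, mountain, to, catch, train, child, should, its, for, meat, soft, soldier, market, train, hear, child, eat, baker, hear, teacher, train, train, to, catch, sky, mountain, its, sun
N = 45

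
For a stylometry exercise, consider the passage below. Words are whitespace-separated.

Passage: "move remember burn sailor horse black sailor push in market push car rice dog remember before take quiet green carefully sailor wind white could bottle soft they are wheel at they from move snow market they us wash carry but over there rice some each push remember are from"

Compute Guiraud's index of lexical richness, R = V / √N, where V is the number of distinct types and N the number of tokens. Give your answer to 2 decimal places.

5.14

N = 49, V = 36.
√N = 7.000000
R = 36 / 7.000000 = 5.14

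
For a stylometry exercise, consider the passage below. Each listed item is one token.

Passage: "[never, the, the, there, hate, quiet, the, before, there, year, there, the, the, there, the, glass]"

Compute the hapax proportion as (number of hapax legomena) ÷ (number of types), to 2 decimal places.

Frequencies: the:6, there:4, never:1, hate:1, quiet:1, before:1, year:1, glass:1
Hapax count = 6; type count = 8.
Ratio = 6 / 8 = 0.75

0.75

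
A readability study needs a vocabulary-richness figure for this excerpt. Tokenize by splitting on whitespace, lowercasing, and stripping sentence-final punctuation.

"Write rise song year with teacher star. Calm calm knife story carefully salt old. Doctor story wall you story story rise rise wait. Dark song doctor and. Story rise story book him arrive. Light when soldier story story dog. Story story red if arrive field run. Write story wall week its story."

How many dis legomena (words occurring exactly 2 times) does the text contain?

6

Frequencies: story:12, rise:4, write:2, song:2, calm:2, doctor:2, wall:2, arrive:2, year:1, with:1, teacher:1, star:1, knife:1, carefully:1, salt:1, old:1, you:1, wait:1, dark:1, and:1, … (12 more, each freq 1)
Words with frequency 2: arrive, calm, doctor, song, wall, write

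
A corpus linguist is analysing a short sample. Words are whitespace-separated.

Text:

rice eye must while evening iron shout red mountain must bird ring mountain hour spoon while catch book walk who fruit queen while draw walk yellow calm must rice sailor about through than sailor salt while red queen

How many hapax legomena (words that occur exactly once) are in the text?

19

Frequencies: while:4, must:3, rice:2, red:2, mountain:2, walk:2, queen:2, sailor:2, eye:1, evening:1, iron:1, shout:1, bird:1, ring:1, hour:1, spoon:1, catch:1, book:1, who:1, fruit:1, … (7 more, each freq 1)
Hapax (freq=1): about, bird, book, calm, catch, draw, evening, eye, fruit, hour, iron, ring, salt, shout, spoon, than, through, who, yellow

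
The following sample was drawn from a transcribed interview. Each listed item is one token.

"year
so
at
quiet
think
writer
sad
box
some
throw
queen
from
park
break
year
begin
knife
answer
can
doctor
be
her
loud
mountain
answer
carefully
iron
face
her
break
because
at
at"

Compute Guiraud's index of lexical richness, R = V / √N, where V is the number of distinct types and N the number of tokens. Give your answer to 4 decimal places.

4.7001

N = 33, V = 27.
√N = 5.744563
R = 27 / 5.744563 = 4.7001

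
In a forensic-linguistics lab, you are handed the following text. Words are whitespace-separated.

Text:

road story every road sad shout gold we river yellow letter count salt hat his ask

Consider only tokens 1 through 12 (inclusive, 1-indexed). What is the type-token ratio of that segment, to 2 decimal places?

Segment tokens 1–12: road, story, every, road, sad, shout, gold, we, river, yellow, letter, count
Segment N = 12, segment V = 11.
TTR = 11 / 12 = 0.92

0.92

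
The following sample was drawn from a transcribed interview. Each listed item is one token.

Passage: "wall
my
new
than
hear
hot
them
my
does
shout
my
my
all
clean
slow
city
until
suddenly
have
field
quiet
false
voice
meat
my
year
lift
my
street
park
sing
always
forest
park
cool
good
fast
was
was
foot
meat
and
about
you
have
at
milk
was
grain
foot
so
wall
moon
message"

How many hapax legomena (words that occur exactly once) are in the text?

Frequencies: my:6, was:3, wall:2, have:2, meat:2, park:2, foot:2, new:1, than:1, hear:1, hot:1, them:1, does:1, shout:1, all:1, clean:1, slow:1, city:1, until:1, suddenly:1, … (22 more, each freq 1)
Hapax (freq=1): about, all, always, and, at, city, clean, cool, does, false, fast, field, forest, good, grain, hear, hot, lift, message, milk, moon, new, quiet, shout, sing, slow, so, street, suddenly, than, them, until, voice, year, you

35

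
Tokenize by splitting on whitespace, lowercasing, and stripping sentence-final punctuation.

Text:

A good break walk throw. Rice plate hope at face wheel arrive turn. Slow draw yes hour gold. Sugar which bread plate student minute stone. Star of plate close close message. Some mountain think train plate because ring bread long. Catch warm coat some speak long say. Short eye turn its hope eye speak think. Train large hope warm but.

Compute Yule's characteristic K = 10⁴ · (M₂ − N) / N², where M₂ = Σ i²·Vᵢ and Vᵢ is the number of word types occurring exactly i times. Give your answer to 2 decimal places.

Frequencies: plate:4, hope:3, turn:2, bread:2, close:2, some:2, think:2, train:2, long:2, warm:2, speak:2, eye:2, a:1, good:1, break:1, walk:1, throw:1, rice:1, at:1, face:1, … (25 more, each freq 1)
N = 60. Frequency spectrum: V_1=33, V_2=10, V_3=1, V_4=1
M₂ = 1²·33 + 2²·10 + 3²·1 + 4²·1 = 98
K = 10000 × (98 − 60) / 60² = 105.56

105.56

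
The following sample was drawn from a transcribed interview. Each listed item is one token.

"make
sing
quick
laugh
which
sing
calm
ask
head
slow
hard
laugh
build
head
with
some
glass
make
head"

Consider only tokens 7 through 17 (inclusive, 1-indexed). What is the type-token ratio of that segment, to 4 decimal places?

Segment tokens 7–17: calm, ask, head, slow, hard, laugh, build, head, with, some, glass
Segment N = 11, segment V = 10.
TTR = 10 / 11 = 0.9091

0.9091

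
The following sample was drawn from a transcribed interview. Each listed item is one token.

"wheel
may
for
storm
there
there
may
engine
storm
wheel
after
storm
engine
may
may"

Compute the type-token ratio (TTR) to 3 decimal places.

0.467

N = 15 tokens, V = 7 types.
TTR = V / N = 7 / 15 = 0.467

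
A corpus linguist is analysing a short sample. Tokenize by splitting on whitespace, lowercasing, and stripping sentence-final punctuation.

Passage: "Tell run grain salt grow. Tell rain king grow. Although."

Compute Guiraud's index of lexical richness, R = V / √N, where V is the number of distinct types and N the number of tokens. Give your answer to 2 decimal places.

N = 10, V = 8.
√N = 3.162278
R = 8 / 3.162278 = 2.53

2.53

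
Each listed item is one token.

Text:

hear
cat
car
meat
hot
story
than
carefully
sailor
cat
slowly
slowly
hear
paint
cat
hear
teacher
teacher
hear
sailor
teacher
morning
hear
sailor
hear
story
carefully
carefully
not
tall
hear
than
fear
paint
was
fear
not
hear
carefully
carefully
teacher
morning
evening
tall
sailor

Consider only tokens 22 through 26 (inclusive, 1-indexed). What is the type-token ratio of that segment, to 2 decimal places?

0.80

Segment tokens 22–26: morning, hear, sailor, hear, story
Segment N = 5, segment V = 4.
TTR = 4 / 5 = 0.80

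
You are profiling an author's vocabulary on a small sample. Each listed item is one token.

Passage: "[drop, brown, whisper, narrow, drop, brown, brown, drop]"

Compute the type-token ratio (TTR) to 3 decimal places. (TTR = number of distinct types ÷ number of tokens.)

N = 8 tokens, V = 4 types.
TTR = V / N = 4 / 8 = 0.500

0.500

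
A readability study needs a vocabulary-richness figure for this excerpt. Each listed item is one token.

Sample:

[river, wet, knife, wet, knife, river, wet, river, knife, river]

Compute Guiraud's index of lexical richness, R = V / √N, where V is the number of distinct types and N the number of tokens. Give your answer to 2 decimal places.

N = 10, V = 3.
√N = 3.162278
R = 3 / 3.162278 = 0.95

0.95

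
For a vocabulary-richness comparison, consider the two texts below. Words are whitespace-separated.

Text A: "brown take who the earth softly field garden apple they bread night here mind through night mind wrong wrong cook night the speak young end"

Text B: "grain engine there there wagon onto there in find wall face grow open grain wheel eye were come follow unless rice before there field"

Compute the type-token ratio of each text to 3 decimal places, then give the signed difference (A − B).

TTR(A) = 20/25 = 0.800
TTR(B) = 20/24 = 0.833
Difference = 0.800 − 0.833 = -0.033

-0.033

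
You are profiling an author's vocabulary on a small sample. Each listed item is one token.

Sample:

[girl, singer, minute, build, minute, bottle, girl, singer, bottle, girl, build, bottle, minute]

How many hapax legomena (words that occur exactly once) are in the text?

0

Frequencies: girl:3, minute:3, bottle:3, singer:2, build:2
Hapax (freq=1): (none)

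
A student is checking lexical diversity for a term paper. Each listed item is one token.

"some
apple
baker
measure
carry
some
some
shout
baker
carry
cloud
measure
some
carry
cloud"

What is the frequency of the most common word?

Frequencies: some:4, carry:3, baker:2, measure:2, cloud:2, apple:1, shout:1
Most common: 'some' with frequency 4.

4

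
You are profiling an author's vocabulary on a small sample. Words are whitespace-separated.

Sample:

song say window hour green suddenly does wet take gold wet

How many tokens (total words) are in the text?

Tokens: song, say, window, hour, green, suddenly, does, wet, take, gold, wet
N = 11

11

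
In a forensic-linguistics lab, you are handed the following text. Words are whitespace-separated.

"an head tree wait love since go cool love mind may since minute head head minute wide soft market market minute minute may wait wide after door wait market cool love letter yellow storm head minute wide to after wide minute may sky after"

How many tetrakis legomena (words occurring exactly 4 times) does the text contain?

Frequencies: minute:6, head:4, wide:4, wait:3, love:3, may:3, market:3, after:3, since:2, cool:2, an:1, tree:1, go:1, mind:1, soft:1, door:1, letter:1, yellow:1, storm:1, to:1, … (1 more, each freq 1)
Words with frequency 4: head, wide

2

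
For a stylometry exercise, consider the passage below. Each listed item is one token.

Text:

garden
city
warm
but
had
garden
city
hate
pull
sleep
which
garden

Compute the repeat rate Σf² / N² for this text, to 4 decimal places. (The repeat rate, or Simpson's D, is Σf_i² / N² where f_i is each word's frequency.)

Frequencies: garden:3, city:2, warm:1, but:1, had:1, hate:1, pull:1, sleep:1, which:1
Σf² = 20; N² = 144
Repeat rate = 20 / 144 = 0.1389

0.1389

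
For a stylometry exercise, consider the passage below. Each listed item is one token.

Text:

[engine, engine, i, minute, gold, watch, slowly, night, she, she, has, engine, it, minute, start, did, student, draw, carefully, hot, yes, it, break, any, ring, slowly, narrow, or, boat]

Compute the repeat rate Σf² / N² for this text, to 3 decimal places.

Frequencies: engine:3, minute:2, slowly:2, she:2, it:2, i:1, gold:1, watch:1, night:1, has:1, start:1, did:1, student:1, draw:1, carefully:1, hot:1, yes:1, break:1, any:1, ring:1, … (3 more, each freq 1)
Σf² = 43; N² = 841
Repeat rate = 43 / 841 = 0.051

0.051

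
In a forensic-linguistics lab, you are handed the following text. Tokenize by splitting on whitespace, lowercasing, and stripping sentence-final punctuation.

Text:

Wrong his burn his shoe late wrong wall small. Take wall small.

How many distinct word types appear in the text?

Distinct types: {burn, his, late, shoe, small, take, wall, wrong}
V = 8

8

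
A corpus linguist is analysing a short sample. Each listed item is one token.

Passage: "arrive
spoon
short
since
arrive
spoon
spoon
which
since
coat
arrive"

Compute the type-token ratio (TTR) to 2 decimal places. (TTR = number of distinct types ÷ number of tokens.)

0.55

N = 11 tokens, V = 6 types.
TTR = V / N = 6 / 11 = 0.55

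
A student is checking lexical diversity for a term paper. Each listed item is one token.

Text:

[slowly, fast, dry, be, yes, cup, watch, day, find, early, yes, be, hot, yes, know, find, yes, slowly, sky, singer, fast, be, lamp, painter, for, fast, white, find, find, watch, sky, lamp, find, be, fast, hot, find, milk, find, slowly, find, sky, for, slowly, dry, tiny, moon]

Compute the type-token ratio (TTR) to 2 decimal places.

N = 47 tokens, V = 21 types.
TTR = V / N = 21 / 47 = 0.45

0.45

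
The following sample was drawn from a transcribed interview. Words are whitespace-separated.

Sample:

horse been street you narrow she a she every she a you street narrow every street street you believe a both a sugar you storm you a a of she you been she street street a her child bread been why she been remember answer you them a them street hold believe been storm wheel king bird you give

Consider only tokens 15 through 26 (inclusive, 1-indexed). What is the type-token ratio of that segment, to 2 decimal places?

Segment tokens 15–26: every, street, street, you, believe, a, both, a, sugar, you, storm, you
Segment N = 12, segment V = 8.
TTR = 8 / 12 = 0.67

0.67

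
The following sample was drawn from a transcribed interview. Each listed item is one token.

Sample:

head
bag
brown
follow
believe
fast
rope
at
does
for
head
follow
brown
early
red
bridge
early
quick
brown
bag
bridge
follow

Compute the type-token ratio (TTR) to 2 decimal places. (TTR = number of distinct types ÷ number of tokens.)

N = 22 tokens, V = 14 types.
TTR = V / N = 14 / 22 = 0.64

0.64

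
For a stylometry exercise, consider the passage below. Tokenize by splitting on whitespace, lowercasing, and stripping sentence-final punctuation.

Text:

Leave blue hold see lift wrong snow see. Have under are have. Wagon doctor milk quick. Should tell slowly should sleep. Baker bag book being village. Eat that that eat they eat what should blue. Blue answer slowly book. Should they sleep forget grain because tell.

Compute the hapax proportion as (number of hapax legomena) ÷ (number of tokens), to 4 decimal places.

0.4348

Frequencies: should:4, blue:3, eat:3, see:2, have:2, tell:2, slowly:2, sleep:2, book:2, that:2, they:2, leave:1, hold:1, lift:1, wrong:1, snow:1, under:1, are:1, wagon:1, doctor:1, … (11 more, each freq 1)
Hapax count = 20; token count = 46.
Ratio = 20 / 46 = 0.4348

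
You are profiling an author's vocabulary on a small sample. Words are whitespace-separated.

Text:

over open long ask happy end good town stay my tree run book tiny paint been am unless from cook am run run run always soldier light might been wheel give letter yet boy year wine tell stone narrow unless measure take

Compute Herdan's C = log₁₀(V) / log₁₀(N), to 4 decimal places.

0.9588

N = 42, V = 36.
log₁₀(V) = 1.556303, log₁₀(N) = 1.623249
C = 1.556303 / 1.623249 = 0.9588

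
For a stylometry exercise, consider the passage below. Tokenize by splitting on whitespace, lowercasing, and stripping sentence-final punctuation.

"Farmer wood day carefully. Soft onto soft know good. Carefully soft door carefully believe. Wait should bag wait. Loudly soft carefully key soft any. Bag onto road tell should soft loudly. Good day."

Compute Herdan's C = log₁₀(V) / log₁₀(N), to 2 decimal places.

0.83

N = 33, V = 18.
log₁₀(V) = 1.255273, log₁₀(N) = 1.518514
C = 1.255273 / 1.518514 = 0.83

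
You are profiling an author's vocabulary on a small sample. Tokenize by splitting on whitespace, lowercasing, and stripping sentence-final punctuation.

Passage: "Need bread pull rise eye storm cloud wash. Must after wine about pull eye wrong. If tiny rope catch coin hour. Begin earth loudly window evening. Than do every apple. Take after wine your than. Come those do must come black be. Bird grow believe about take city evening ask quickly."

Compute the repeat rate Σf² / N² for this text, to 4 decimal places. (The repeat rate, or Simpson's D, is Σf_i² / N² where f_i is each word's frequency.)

0.0281

Frequencies: pull:2, eye:2, must:2, after:2, wine:2, about:2, evening:2, than:2, do:2, take:2, come:2, need:1, bread:1, rise:1, storm:1, cloud:1, wash:1, wrong:1, if:1, tiny:1, … (20 more, each freq 1)
Σf² = 73; N² = 2601
Repeat rate = 73 / 2601 = 0.0281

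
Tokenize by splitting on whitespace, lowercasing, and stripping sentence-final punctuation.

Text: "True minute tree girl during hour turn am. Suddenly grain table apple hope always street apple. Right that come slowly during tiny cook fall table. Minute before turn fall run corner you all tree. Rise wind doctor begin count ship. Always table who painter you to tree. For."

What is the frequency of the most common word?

3

Frequencies: tree:3, table:3, minute:2, during:2, turn:2, apple:2, always:2, fall:2, you:2, true:1, girl:1, hour:1, am:1, suddenly:1, grain:1, hope:1, street:1, right:1, that:1, come:1, … (17 more, each freq 1)
Most common: 'tree' with frequency 3.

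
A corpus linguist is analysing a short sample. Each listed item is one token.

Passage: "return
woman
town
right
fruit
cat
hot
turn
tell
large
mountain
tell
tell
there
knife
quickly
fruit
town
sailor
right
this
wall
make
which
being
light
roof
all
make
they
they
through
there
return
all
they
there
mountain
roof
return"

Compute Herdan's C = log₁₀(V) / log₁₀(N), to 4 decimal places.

0.8726

N = 40, V = 25.
log₁₀(V) = 1.397940, log₁₀(N) = 1.602060
C = 1.397940 / 1.602060 = 0.8726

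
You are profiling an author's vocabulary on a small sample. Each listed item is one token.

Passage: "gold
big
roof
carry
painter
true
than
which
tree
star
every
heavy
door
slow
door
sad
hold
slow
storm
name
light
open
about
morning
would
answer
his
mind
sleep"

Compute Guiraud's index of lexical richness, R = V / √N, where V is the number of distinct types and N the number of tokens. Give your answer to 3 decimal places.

N = 29, V = 27.
√N = 5.385165
R = 27 / 5.385165 = 5.014

5.014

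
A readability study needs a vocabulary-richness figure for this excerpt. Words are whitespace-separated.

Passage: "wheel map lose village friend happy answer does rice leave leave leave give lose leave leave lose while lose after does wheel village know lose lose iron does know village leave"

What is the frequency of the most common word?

Frequencies: lose:6, leave:6, village:3, does:3, wheel:2, know:2, map:1, friend:1, happy:1, answer:1, rice:1, give:1, while:1, after:1, iron:1
Most common: 'lose' with frequency 6.

6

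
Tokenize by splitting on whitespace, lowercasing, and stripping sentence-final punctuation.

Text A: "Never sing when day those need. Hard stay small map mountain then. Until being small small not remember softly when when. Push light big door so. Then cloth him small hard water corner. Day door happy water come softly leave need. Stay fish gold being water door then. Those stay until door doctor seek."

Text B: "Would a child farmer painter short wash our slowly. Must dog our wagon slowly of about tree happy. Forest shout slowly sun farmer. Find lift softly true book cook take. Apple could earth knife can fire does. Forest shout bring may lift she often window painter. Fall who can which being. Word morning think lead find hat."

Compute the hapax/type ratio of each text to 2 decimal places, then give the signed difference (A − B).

A: hapax=20, V=33, ratio=0.61
B: hapax=38, V=47, ratio=0.81
Difference = 0.61 − 0.81 = -0.20

-0.20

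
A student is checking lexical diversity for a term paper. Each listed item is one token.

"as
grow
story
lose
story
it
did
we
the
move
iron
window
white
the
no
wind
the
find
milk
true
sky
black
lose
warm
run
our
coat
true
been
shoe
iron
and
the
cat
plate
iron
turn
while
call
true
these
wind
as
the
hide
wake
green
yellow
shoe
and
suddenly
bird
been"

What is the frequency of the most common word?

5

Frequencies: the:5, iron:3, true:3, as:2, story:2, lose:2, wind:2, been:2, shoe:2, and:2, grow:1, it:1, did:1, we:1, move:1, window:1, white:1, no:1, find:1, milk:1, … (18 more, each freq 1)
Most common: 'the' with frequency 5.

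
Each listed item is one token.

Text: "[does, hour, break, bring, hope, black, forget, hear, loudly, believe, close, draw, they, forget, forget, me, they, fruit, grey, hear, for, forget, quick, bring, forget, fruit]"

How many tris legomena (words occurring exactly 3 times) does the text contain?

Frequencies: forget:5, bring:2, hear:2, they:2, fruit:2, does:1, hour:1, break:1, hope:1, black:1, loudly:1, believe:1, close:1, draw:1, me:1, grey:1, for:1, quick:1
Words with frequency 3: (none)

0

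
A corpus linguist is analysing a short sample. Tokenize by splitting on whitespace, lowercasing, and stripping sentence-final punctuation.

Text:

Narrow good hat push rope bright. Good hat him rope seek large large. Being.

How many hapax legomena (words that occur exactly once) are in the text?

Frequencies: good:2, hat:2, rope:2, large:2, narrow:1, push:1, bright:1, him:1, seek:1, being:1
Hapax (freq=1): being, bright, him, narrow, push, seek

6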